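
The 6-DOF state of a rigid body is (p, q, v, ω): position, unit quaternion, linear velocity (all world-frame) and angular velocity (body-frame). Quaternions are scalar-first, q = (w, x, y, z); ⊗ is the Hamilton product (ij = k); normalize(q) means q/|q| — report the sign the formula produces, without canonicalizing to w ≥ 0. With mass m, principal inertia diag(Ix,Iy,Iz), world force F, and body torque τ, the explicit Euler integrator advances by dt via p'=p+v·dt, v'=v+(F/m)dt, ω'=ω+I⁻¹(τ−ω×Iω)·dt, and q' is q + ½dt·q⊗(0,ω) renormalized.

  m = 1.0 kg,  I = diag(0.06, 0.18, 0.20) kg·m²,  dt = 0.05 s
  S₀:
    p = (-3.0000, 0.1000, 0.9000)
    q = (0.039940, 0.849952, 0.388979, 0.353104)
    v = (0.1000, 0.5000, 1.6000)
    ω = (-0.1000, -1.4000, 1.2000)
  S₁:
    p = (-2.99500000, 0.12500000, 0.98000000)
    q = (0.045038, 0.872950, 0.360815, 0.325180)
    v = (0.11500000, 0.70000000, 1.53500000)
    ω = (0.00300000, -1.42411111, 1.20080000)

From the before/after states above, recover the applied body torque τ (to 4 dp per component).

ω₁ − ω₀ = (0.10300000, -0.02411111, 0.00080000)
τ = I·(Δω/dt) + ω₀×(Iω₀) = (0.0900, -0.0700, 0.0200)

τ = (0.0900, -0.0700, 0.0200)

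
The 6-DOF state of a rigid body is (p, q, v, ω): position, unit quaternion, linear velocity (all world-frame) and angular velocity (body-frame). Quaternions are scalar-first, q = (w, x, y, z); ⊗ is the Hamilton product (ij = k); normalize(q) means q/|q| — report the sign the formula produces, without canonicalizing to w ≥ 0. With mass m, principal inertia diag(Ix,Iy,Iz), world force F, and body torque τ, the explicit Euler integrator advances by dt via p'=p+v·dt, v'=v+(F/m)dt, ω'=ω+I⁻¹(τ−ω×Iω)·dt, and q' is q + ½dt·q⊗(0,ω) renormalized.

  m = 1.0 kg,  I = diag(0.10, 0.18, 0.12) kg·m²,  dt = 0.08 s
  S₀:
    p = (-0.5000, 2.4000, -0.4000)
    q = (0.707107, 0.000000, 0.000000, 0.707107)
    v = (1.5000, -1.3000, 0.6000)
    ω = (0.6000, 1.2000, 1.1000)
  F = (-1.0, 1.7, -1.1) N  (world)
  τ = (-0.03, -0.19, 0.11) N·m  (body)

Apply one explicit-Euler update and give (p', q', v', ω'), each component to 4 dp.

ω×(Iω) gyroscopic = (-0.0792, -0.0132, 0.0576)
α = I⁻¹(τ − ω×Iω) = (0.4920, -0.9822, 0.4367)
new body rate ω' = (0.6394, 1.1214, 1.1349)
q⊗(0,ω) = (-0.7778177, -0.4242642, 1.2727926, 0.7778177)
updated quaternion q' = (0.6744, -0.0169, 0.0508, 0.7364)
linear accel F/m = (-1.0000, 1.7000, -1.1000)
p + v·dt = (-0.3800, 2.2960, -0.3520)
v + (F/m)dt = (1.4200, -1.1640, 0.5120)

p' = (-0.3800, 2.2960, -0.3520)
q' = (0.6744, -0.0169, 0.0508, 0.7364)
v' = (1.4200, -1.1640, 0.5120)
ω' = (0.6394, 1.1214, 1.1349)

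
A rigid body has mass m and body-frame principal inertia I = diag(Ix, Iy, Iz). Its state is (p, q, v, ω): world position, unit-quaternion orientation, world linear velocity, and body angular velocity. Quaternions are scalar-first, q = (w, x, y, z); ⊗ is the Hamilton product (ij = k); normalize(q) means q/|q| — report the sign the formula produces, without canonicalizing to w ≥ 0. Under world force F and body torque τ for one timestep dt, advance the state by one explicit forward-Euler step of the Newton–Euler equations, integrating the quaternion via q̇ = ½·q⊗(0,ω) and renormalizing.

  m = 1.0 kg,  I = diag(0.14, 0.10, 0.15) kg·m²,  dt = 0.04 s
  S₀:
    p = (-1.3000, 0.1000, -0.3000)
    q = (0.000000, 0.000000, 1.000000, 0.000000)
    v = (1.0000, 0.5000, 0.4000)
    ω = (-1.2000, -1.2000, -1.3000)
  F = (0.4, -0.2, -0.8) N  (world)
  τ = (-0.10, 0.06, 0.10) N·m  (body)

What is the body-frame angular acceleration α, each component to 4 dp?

α = (-1.2714, 0.7560, 1.0507)

ω×(Iω) gyroscopic = (0.0780, -0.0156, -0.0576)
angular accel α = (-1.2714, 0.7560, 1.0507)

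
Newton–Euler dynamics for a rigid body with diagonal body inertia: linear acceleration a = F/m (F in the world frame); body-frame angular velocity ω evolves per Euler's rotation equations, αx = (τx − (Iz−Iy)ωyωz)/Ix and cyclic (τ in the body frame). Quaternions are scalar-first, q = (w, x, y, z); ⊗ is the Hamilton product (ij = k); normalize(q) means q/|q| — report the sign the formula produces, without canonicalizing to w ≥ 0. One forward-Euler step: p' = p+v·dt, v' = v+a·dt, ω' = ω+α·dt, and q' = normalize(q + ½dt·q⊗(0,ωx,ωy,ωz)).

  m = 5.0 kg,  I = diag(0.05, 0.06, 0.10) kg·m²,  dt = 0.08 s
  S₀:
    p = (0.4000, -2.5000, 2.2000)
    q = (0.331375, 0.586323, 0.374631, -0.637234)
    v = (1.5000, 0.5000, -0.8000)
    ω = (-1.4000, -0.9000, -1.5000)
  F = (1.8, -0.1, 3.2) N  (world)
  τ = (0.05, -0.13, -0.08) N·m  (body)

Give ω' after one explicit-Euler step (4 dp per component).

(τ − ω×Iω)/I = (-0.0800, -0.4167, -0.9260)
ω' = ω + α·dt = (-1.4064, -0.9333, -1.5741)

ω' = (-1.4064, -0.9333, -1.5741)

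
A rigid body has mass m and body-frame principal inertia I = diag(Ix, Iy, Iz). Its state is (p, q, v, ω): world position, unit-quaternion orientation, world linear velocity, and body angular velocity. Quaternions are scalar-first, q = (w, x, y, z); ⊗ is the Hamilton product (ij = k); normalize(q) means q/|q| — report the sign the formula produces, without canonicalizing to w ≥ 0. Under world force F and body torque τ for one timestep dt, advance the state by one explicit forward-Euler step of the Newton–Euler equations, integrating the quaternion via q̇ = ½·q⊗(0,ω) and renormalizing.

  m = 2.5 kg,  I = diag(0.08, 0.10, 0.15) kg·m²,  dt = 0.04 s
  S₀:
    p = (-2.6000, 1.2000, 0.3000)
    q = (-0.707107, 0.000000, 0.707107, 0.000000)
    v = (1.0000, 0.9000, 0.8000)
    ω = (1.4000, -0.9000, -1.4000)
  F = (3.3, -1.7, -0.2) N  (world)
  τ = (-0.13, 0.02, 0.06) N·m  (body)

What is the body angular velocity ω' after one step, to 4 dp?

angular accel α = (-2.4125, -1.1720, 0.5680)
ω + α·dt = (1.3035, -0.9469, -1.3773)

ω' = (1.3035, -0.9469, -1.3773)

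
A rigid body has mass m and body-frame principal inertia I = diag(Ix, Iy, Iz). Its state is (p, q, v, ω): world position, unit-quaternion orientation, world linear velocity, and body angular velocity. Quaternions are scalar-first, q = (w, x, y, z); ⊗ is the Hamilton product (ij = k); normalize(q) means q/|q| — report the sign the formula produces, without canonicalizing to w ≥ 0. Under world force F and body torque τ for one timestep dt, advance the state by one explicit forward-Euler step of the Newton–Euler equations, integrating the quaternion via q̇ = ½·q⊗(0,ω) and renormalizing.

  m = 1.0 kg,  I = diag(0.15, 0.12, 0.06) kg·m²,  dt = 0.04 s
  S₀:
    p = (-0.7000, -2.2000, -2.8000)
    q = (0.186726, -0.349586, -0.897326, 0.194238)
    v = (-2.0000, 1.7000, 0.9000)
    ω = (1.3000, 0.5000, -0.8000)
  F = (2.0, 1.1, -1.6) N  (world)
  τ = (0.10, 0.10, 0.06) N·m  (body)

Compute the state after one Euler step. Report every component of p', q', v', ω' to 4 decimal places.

p' = (-0.7800, -2.1320, -2.7640)
q' = (0.2078, -0.3321, -0.8955, 0.2110)
v' = (-1.9200, 1.7440, 0.8360)
ω' = (1.3203, 0.5645, -0.7470)

a = F/m = (2.0000, 1.1000, -1.6000)
new position p' = (-0.7800, -2.1320, -2.7640)
new velocity v' = (-1.9200, 1.7440, 0.8360)
α = I⁻¹(τ − ω×Iω) = (0.5067, 1.6133, 1.3250)
ω + α·dt = (1.3203, 0.5645, -0.7470)
Hamilton product q⊗(0,ω) = (1.0585152, 0.8634856, 0.0662036, 0.8423500)
updated quaternion q' = (0.2078, -0.3321, -0.8955, 0.2110)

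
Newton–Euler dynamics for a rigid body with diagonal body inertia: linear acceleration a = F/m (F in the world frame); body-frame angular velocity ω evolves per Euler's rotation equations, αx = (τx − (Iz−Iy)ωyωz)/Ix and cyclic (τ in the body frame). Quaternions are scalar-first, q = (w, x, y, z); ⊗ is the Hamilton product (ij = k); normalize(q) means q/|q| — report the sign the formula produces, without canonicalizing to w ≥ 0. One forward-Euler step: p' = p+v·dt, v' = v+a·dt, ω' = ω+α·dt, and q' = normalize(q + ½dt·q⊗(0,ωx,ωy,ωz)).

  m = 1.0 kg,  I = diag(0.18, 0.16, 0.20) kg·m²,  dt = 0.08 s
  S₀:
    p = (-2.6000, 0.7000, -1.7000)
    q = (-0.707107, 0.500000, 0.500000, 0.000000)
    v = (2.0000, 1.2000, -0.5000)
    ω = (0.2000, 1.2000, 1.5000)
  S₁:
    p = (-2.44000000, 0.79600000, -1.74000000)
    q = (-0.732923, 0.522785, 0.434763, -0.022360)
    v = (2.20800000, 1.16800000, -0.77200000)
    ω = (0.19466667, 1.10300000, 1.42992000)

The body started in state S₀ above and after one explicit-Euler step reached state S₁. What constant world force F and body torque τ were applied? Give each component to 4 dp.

Δω = ω₁−ω₀ = (-0.00533333, -0.09700000, -0.07008000)
ω₀×(Iω₀) = (0.0720, -0.0060, -0.0048)
τ = I·(Δω/dt) + ω₀×(Iω₀) = (0.0600, -0.2000, -0.1800)
Δv = v₁−v₀ = (0.20800000, -0.03200000, -0.27200000)
applied force F = (2.6000, -0.4000, -3.4000)

F = (2.6000, -0.4000, -3.4000)
τ = (0.0600, -0.2000, -0.1800)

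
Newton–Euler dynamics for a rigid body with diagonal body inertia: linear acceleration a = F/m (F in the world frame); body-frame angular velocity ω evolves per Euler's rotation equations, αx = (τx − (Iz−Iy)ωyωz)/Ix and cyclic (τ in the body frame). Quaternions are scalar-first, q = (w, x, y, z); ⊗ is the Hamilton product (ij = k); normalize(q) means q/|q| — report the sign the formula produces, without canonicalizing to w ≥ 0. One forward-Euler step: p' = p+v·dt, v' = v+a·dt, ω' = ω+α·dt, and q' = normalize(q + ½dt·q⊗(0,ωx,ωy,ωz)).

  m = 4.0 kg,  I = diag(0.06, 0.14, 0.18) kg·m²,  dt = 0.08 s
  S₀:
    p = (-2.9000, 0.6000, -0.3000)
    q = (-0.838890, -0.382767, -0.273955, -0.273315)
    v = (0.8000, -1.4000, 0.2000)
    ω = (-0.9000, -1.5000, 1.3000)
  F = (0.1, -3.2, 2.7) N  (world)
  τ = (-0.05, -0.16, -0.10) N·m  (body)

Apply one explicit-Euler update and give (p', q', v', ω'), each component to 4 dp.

p' = (-2.8360, 0.4880, -0.2840)
q' = (-0.8517, -0.3818, -0.1931, -0.3027)
v' = (0.8020, -1.4640, 0.2540)
ω' = (-0.8627, -1.6717, 1.2076)

new position p' = (-2.8360, 0.4880, -0.2840)
v + (F/m)dt = (0.8020, -1.4640, 0.2540)
gyro term ω×Iω = (-0.0780, 0.1404, 0.1080)
(τ − ω×Iω)/I = (0.4667, -2.1457, -1.1556)
ω + α·dt = (-0.8627, -1.6717, 1.2076)
Hamilton product q⊗(0,ω) = (-0.4001133, -0.0111130, 2.0019156, -0.7629660)
q + ½dt·q⊗(0,ω), renormalized = (-0.8517, -0.3818, -0.1931, -0.3027)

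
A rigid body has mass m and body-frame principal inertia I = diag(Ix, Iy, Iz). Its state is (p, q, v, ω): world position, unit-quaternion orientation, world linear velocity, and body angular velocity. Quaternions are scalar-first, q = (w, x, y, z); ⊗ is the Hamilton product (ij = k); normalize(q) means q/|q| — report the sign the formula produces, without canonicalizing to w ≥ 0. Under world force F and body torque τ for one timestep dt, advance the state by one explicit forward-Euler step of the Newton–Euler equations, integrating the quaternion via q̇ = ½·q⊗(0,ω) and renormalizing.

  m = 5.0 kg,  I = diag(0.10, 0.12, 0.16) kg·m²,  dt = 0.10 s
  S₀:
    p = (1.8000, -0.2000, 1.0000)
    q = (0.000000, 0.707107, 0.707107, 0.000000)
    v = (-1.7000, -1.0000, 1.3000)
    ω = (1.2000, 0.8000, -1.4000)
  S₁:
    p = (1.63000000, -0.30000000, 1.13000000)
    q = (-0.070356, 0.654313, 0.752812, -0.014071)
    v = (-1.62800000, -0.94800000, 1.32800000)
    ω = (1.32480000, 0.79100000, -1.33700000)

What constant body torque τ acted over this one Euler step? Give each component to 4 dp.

τ = (0.0800, 0.0900, 0.1200)

rate change Δω = (0.12480000, -0.00900000, 0.06300000)
ω₀×(Iω₀) = (-0.0448, 0.1008, 0.0192)
I·α + gyro = (0.0800, 0.0900, 0.1200)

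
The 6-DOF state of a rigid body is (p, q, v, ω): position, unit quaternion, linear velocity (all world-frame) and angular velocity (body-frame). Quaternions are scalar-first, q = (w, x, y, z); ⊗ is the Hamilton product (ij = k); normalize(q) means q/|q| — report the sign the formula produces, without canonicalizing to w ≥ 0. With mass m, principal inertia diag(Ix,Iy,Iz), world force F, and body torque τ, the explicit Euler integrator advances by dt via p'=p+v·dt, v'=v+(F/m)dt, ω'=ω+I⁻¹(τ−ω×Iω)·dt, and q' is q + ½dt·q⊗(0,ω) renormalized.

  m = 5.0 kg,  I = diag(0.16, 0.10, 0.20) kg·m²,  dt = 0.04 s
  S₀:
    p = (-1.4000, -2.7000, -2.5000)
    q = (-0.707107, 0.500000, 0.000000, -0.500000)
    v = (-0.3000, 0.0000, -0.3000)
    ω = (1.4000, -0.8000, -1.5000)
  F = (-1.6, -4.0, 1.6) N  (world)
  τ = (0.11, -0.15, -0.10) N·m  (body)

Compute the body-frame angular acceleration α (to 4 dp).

gyro term ω×Iω = (0.1200, 0.0840, 0.0672)
angular accel α = (-0.0625, -2.3400, -0.8360)

α = (-0.0625, -2.3400, -0.8360)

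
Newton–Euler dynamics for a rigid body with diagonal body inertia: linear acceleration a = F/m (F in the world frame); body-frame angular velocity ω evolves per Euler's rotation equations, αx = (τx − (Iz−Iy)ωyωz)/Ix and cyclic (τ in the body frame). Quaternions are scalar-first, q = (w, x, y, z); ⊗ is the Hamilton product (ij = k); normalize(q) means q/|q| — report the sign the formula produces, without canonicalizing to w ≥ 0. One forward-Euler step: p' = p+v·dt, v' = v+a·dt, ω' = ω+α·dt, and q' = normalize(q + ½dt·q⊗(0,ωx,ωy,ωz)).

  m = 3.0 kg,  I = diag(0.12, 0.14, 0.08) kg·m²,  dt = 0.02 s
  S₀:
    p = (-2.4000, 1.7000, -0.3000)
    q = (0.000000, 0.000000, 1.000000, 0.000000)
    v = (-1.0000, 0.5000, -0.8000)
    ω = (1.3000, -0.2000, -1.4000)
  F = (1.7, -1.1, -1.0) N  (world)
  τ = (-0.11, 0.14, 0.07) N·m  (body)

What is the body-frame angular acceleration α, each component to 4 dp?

α = (-0.7767, 1.5200, 0.9400)

ω×(Iω) gyroscopic = (-0.0168, -0.0728, -0.0052)
α = I⁻¹(τ − ω×Iω) = (-0.7767, 1.5200, 0.9400)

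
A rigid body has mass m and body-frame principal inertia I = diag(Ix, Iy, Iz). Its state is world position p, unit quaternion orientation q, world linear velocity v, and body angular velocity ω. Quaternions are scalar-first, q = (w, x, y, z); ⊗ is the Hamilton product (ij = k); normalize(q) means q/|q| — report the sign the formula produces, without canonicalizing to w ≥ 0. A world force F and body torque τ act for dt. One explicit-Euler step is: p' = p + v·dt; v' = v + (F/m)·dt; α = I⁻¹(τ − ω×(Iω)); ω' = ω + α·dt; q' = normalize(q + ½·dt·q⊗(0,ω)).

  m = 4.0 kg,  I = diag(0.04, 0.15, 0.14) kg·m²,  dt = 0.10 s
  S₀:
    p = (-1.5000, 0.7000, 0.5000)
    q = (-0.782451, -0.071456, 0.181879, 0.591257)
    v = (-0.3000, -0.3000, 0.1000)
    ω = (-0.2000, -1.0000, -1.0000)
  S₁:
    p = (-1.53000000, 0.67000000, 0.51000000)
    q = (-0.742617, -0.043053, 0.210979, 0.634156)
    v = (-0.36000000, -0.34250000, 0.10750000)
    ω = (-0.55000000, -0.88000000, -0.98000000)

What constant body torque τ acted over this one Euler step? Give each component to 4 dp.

τ = (-0.1500, 0.1600, 0.0500)

Δω = ω₁−ω₀ = (-0.35000000, 0.12000000, 0.02000000)
I·α + gyro = (-0.1500, 0.1600, 0.0500)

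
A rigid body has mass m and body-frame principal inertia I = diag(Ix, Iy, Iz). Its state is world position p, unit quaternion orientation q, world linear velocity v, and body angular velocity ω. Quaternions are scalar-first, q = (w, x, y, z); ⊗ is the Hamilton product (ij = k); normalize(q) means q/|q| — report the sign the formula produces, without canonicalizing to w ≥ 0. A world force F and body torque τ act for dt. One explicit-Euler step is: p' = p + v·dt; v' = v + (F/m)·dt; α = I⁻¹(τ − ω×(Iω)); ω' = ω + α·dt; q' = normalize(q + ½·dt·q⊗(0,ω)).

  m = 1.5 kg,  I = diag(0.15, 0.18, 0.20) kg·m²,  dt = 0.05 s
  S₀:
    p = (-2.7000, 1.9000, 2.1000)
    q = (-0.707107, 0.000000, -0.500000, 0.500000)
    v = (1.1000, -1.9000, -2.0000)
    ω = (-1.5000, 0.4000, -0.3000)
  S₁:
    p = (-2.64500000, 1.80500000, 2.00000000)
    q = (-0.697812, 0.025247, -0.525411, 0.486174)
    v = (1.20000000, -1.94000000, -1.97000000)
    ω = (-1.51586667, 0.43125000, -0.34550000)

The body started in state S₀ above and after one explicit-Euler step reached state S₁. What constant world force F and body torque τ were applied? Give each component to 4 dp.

F = (3.0000, -1.2000, 0.9000)
τ = (-0.0500, 0.0900, -0.2000)

Δω = ω₁−ω₀ = (-0.01586667, 0.03125000, -0.04550000)
precession coupling = (-0.0024, -0.0225, -0.0180)
applied torque τ = (-0.0500, 0.0900, -0.2000)
Δv = v₁−v₀ = (0.10000000, -0.04000000, 0.03000000)
m·(v₁−v₀)/dt = (3.0000, -1.2000, 0.9000)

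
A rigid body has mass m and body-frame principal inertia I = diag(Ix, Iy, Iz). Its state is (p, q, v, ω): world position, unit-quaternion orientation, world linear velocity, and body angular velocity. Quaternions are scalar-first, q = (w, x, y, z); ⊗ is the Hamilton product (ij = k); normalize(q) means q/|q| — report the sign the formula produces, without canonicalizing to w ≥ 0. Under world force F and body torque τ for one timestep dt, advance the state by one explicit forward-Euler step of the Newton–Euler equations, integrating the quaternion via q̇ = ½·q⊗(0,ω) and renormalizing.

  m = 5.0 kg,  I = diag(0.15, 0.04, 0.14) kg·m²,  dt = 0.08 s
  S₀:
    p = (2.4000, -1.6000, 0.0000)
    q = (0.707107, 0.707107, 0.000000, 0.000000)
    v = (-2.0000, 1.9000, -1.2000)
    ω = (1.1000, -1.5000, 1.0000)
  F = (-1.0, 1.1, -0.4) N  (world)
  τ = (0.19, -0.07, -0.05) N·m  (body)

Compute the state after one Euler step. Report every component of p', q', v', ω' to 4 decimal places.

p' = (2.2400, -1.4480, -0.0960)
q' = (0.6736, 0.7356, -0.0705, -0.0141)
v' = (-2.0160, 1.9176, -1.2064)
ω' = (1.2813, -1.6620, 0.8677)

gyro term ω×Iω = (-0.1500, 0.0110, 0.1815)
angular accel α = (2.2667, -2.0250, -1.6536)
ω + α·dt = (1.2813, -1.6620, 0.8677)
2q̇ = q⊗(0,ω) = (-0.7778177, 0.7778177, -1.7677675, -0.3535535)
q' = normalize(q + ½dt·q⊗(0,ω)) = (0.6736, 0.7356, -0.0705, -0.0141)
a = F/m = (-0.2000, 0.2200, -0.0800)
p' = p + v·dt = (2.2400, -1.4480, -0.0960)
v' = v + a·dt = (-2.0160, 1.9176, -1.2064)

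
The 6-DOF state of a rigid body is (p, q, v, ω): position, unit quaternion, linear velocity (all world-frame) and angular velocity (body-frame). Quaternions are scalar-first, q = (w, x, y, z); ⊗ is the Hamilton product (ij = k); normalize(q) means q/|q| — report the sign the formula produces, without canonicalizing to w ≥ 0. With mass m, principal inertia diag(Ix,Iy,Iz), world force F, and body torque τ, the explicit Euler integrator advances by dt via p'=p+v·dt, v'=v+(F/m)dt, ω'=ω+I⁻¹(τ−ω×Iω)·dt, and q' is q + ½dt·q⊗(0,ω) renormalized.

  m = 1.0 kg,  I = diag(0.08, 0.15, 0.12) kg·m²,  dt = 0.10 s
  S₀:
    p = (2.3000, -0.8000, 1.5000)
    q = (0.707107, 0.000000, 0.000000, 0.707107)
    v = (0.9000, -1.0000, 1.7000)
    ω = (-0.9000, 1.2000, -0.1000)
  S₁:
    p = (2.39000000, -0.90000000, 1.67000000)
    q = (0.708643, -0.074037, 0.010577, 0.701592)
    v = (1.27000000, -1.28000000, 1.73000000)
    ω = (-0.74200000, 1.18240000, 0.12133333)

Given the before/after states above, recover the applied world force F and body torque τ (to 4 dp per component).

F = (3.7000, -2.8000, 0.3000)
τ = (0.1300, -0.0300, 0.1900)

velocity change Δv = (0.37000000, -0.28000000, 0.03000000)
F = m·Δv/dt = (3.7000, -2.8000, 0.3000)
Δω = ω₁−ω₀ = (0.15800000, -0.01760000, 0.22133333)
I·α + gyro = (0.1300, -0.0300, 0.1900)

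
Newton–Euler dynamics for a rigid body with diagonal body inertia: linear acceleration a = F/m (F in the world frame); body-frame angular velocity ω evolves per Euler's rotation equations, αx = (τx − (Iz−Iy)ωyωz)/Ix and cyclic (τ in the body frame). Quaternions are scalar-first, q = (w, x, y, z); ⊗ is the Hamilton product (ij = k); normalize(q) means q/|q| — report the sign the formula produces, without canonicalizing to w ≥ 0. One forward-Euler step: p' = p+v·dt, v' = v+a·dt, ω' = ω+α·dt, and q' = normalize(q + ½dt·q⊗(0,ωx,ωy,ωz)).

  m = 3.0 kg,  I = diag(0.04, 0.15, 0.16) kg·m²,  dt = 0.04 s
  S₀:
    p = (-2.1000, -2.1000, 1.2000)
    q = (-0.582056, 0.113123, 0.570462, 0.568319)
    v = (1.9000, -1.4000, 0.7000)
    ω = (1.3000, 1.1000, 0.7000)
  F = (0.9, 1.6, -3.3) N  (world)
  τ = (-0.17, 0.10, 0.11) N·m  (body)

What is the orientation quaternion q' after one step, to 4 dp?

q' = (-0.6051, 0.0934, 0.5705, 0.5475)

2q̇ = q⊗(0,ω) = (-1.1723914, -0.9825003, 0.0193670, -1.0246045)
q' = normalize(q + ½dt·q⊗(0,ω)) = (-0.6051, 0.0934, 0.5705, 0.5475)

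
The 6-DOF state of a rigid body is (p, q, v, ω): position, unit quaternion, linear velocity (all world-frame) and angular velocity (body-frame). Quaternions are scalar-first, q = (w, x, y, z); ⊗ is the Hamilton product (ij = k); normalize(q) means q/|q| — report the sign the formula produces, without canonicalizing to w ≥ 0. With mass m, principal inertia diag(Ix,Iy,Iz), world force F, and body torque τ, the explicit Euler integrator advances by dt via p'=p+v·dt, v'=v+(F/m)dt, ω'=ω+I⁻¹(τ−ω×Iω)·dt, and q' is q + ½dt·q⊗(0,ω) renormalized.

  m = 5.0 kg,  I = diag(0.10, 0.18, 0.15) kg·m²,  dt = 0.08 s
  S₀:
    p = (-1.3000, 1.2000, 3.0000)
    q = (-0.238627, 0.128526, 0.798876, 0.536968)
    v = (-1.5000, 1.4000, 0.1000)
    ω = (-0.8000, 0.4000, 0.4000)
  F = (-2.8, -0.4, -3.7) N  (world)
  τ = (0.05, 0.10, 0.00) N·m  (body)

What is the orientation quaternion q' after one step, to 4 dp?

q⊗(0,ω) = (-0.4315168, 0.2956648, -0.5764356, 0.5950604)
q + ½dt·q⊗(0,ω), renormalized = (-0.2557, 0.1402, 0.7752, 0.5603)

q' = (-0.2557, 0.1402, 0.7752, 0.5603)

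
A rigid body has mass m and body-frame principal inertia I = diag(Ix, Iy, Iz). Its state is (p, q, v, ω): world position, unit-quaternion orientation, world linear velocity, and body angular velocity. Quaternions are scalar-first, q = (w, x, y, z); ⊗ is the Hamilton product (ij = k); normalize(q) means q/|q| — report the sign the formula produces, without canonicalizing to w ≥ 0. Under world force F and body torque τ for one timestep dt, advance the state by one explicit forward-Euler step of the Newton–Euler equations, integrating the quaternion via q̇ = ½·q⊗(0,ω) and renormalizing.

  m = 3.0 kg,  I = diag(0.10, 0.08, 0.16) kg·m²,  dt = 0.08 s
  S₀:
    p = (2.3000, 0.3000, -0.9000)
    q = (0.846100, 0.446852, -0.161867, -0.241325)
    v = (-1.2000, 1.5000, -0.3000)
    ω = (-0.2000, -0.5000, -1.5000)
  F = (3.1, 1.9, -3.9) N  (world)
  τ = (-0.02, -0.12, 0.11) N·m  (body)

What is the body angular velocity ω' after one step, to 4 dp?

precession coupling ω×(Iω) = (0.0600, -0.0180, -0.0020)
angular accel α = (-0.8000, -1.2750, 0.7000)
ω + α·dt = (-0.2640, -0.6020, -1.4440)

ω' = (-0.2640, -0.6020, -1.4440)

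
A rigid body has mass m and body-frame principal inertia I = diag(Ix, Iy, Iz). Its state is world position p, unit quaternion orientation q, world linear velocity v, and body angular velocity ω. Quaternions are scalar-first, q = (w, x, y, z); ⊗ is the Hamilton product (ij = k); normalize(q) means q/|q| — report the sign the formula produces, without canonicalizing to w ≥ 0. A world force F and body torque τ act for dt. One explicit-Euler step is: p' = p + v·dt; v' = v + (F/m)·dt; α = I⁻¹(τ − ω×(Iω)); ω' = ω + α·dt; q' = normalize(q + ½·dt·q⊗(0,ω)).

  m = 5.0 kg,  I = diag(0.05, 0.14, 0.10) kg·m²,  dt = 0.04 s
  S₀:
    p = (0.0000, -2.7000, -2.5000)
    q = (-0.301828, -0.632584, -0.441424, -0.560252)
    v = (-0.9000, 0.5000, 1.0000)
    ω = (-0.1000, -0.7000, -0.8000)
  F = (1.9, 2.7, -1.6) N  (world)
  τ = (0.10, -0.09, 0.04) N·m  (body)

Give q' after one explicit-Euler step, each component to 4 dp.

2q̇ = q⊗(0,ω) = (-0.8204568, -0.0088544, -0.2387624, 0.6401288)
q + ½dt·q⊗(0,ω), renormalized = (-0.3182, -0.6326, -0.4461, -0.5473)

q' = (-0.3182, -0.6326, -0.4461, -0.5473)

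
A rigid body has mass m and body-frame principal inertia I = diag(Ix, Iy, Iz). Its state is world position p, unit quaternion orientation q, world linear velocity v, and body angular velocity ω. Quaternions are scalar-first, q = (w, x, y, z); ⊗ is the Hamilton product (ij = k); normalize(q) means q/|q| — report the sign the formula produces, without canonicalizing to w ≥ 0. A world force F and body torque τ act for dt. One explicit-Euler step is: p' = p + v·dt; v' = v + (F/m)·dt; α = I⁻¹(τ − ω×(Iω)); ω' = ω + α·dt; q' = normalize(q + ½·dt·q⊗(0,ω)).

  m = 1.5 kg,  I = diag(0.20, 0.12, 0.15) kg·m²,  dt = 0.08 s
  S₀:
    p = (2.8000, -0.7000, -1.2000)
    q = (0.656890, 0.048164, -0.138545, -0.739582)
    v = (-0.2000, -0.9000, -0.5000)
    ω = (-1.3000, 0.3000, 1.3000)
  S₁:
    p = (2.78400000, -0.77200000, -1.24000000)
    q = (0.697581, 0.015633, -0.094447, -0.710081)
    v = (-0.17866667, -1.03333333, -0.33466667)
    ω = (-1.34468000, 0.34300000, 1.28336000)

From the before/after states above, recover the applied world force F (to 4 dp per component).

Δv = v₁−v₀ = (0.02133333, -0.13333333, 0.16533333)
applied force F = (0.4000, -2.5000, 3.1000)

F = (0.4000, -2.5000, 3.1000)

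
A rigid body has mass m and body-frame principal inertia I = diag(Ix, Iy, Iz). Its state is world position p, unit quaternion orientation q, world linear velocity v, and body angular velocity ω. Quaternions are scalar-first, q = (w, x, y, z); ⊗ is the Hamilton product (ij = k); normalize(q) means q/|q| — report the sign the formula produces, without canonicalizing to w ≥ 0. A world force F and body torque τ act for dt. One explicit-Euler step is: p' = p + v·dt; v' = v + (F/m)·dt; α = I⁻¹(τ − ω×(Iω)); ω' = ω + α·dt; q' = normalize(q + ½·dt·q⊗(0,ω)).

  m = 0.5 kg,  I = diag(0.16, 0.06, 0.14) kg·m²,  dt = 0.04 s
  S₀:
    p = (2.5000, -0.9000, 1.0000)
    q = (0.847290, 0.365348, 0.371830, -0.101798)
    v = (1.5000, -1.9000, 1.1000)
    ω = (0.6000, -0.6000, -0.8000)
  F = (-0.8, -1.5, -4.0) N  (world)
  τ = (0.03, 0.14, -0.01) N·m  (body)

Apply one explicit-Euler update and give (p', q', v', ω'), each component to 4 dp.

p' = (2.5600, -0.9760, 1.0440)
q' = (0.8455, 0.3682, 0.3662, -0.1242)
v' = (1.4360, -2.0200, 0.7800)
ω' = (0.5979, -0.5003, -0.8131)

linear accel F/m = (-1.6000, -3.0000, -8.0000)
p + v·dt = (2.5600, -0.9760, 1.0440)
new velocity v' = (1.4360, -2.0200, 0.7800)
angular accel α = (-0.0525, 2.4933, -0.3286)
ω' = ω + α·dt = (0.5979, -0.5003, -0.8131)
q⊗(0,ω) = (-0.0775492, 0.1498312, -0.2771744, -1.1201388)
updated quaternion q' = (0.8455, 0.3682, 0.3662, -0.1242)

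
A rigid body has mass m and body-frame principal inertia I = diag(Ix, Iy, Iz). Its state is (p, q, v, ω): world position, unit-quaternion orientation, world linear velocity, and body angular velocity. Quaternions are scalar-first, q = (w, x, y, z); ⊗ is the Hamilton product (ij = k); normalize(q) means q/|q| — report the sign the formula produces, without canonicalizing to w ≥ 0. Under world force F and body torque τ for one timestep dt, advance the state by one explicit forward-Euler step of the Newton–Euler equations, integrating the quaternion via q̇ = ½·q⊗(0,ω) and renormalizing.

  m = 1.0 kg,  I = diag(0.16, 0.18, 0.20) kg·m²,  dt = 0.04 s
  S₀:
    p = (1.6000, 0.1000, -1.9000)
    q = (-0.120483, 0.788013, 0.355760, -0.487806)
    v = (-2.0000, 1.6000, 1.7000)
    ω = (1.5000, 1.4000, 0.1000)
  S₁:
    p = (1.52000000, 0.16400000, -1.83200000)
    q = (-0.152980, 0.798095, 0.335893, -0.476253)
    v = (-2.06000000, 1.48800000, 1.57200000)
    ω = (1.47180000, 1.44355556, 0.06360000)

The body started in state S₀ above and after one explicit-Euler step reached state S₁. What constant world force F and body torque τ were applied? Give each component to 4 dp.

F = (-1.5000, -2.8000, -3.2000)
τ = (-0.1100, 0.1900, -0.1400)

velocity change Δv = (-0.06000000, -0.11200000, -0.12800000)
m·(v₁−v₀)/dt = (-1.5000, -2.8000, -3.2000)
ω₁ − ω₀ = (-0.02820000, 0.04355556, -0.03640000)
precession coupling = (0.0028, -0.0060, 0.0420)
applied torque τ = (-0.1100, 0.1900, -0.1400)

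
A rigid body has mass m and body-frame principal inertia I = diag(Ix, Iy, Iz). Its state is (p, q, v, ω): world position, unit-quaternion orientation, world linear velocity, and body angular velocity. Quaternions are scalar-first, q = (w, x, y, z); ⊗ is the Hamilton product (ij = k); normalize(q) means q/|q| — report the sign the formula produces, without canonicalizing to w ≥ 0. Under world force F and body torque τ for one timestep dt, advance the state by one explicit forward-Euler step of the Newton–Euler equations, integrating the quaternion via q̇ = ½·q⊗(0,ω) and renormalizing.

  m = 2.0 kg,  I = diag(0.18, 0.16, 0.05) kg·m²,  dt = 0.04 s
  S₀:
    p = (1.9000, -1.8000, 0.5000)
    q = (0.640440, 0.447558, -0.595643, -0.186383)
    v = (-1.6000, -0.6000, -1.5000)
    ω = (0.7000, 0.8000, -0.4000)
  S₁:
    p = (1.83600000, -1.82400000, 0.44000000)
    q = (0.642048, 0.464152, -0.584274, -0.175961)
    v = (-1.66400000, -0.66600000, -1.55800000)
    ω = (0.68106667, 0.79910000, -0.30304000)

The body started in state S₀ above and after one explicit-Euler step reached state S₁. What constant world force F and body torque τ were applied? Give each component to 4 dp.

Δω = ω₁−ω₀ = (-0.01893333, -0.00090000, 0.09696000)
applied torque τ = (-0.0500, -0.0400, 0.1100)
velocity change Δv = (-0.06400000, -0.06600000, -0.05800000)
m·(v₁−v₀)/dt = (-3.2000, -3.3000, -2.9000)

F = (-3.2000, -3.3000, -2.9000)
τ = (-0.0500, -0.0400, 0.1100)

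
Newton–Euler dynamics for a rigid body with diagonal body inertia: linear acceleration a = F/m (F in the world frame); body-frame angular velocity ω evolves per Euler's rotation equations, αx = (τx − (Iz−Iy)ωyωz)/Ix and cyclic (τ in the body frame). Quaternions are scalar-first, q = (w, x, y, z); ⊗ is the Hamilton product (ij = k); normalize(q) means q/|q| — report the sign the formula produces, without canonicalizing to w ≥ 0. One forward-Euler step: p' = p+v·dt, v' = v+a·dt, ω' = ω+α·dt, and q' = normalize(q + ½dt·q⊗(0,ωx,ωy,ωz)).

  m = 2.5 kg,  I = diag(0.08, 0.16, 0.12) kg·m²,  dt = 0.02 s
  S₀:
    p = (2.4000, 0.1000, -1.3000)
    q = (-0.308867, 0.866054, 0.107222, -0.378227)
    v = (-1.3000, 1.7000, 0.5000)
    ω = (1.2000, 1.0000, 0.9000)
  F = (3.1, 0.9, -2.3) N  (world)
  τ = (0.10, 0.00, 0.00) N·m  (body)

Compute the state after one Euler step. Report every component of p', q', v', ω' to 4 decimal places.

a = (1.2400, 0.3600, -0.9200)
new position p' = (2.3740, 0.1340, -1.2900)
v + (F/m)dt = (-1.2752, 1.7072, 0.4816)
α = I⁻¹(τ − ω×Iω) = (1.7000, 0.2700, -0.8000)
new body rate ω' = (1.2340, 1.0054, 0.8840)
Hamilton product q⊗(0,ω) = (-0.8060825, 0.1040864, -1.5421880, 0.4594073)
q' = normalize(q + ½dt·q⊗(0,ω)) = (-0.3169, 0.8670, 0.0918, -0.3736)

p' = (2.3740, 0.1340, -1.2900)
q' = (-0.3169, 0.8670, 0.0918, -0.3736)
v' = (-1.2752, 1.7072, 0.4816)
ω' = (1.2340, 1.0054, 0.8840)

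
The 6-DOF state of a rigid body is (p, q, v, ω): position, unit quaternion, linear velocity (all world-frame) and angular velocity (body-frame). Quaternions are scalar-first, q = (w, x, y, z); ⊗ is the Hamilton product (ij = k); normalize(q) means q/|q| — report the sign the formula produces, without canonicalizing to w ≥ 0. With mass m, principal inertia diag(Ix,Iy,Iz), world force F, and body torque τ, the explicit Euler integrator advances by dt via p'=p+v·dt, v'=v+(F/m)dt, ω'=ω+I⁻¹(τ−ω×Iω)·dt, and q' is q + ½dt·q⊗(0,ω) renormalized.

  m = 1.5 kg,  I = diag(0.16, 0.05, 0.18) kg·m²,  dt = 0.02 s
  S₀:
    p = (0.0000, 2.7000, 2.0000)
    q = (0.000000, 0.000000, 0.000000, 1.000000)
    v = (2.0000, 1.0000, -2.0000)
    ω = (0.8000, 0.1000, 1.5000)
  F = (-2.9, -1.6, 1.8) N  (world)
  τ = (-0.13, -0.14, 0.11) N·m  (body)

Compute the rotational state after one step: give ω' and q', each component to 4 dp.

ω' = (0.7813, 0.0536, 1.5132)
q' = (-0.0150, -0.0010, 0.0080, 0.9999)

gyro term ω×Iω = (0.0195, -0.0240, -0.0088)
α = I⁻¹(τ − ω×Iω) = (-0.9344, -2.3200, 0.6600)
ω + α·dt = (0.7813, 0.0536, 1.5132)
q⊗(0,ω) = (-1.5000000, -0.1000000, 0.8000000, 0.0000000)
updated quaternion q' = (-0.0150, -0.0010, 0.0080, 0.9999)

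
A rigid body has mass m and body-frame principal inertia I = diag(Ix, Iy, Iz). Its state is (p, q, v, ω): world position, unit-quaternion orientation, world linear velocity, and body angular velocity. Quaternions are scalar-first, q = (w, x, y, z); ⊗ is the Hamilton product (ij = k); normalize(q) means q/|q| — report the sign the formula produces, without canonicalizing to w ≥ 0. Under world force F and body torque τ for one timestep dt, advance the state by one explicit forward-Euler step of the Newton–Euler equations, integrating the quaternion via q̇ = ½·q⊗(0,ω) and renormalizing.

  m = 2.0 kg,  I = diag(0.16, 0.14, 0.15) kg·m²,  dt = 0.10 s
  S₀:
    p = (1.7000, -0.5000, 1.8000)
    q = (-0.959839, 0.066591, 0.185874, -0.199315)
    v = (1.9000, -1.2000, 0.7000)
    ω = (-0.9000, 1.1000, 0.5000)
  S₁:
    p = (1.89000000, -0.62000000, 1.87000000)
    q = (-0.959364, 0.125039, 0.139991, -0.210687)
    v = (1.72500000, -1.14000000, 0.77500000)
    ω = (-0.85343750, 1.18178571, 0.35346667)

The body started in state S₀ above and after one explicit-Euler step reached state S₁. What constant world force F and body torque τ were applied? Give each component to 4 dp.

F = (-3.5000, 1.2000, 1.5000)
τ = (0.0800, 0.1100, -0.2000)

rate change Δω = (0.04656250, 0.08178571, -0.14653333)
precession coupling = (0.0055, -0.0045, 0.0198)
τ = I·(Δω/dt) + ω₀×(Iω₀) = (0.0800, 0.1100, -0.2000)
velocity change Δv = (-0.17500000, 0.06000000, 0.07500000)
F = m·Δv/dt = (-3.5000, 1.2000, 1.5000)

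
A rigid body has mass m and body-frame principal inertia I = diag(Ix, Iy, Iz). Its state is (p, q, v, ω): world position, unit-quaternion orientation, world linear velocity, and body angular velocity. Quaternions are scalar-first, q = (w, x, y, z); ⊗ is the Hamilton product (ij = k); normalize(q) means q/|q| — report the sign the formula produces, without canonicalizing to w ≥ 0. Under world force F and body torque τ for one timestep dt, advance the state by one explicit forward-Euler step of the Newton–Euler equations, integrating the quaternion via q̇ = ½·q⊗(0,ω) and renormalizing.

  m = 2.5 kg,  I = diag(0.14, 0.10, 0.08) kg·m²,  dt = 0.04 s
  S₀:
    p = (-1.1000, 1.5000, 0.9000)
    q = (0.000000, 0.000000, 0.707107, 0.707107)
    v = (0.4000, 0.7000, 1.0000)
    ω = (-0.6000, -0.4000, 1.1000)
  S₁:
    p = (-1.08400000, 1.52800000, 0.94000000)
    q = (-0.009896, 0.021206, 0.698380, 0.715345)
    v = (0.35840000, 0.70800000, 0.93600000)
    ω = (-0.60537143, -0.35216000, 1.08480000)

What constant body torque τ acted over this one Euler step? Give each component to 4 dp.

ω₁ − ω₀ = (-0.00537143, 0.04784000, -0.01520000)
precession coupling = (0.0088, -0.0396, -0.0096)
I·α + gyro = (-0.0100, 0.0800, -0.0400)

τ = (-0.0100, 0.0800, -0.0400)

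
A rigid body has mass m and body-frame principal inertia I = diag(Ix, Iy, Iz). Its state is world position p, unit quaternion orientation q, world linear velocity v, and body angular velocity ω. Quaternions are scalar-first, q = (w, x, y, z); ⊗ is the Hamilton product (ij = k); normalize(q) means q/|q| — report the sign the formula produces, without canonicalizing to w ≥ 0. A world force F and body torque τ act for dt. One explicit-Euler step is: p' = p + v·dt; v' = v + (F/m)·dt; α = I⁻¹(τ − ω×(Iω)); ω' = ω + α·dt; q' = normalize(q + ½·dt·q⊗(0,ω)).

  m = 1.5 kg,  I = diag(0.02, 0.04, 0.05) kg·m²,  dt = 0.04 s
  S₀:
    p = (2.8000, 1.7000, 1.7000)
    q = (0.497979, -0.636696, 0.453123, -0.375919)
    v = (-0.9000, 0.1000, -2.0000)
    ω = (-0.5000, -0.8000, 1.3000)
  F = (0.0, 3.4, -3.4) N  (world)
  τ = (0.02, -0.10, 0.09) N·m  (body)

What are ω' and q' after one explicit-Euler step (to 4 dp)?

ω' = (-0.4392, -0.9195, 1.3656)
q' = (0.5084, -0.6356, 0.4652, -0.3481)

angular accel α = (1.5200, -2.9875, 1.6400)
ω' = ω + α·dt = (-0.4392, -0.9195, 1.3656)
q⊗(0,ω) = (0.5328451, 0.0393352, 0.6172811, 1.3832910)
updated quaternion q' = (0.5084, -0.6356, 0.4652, -0.3481)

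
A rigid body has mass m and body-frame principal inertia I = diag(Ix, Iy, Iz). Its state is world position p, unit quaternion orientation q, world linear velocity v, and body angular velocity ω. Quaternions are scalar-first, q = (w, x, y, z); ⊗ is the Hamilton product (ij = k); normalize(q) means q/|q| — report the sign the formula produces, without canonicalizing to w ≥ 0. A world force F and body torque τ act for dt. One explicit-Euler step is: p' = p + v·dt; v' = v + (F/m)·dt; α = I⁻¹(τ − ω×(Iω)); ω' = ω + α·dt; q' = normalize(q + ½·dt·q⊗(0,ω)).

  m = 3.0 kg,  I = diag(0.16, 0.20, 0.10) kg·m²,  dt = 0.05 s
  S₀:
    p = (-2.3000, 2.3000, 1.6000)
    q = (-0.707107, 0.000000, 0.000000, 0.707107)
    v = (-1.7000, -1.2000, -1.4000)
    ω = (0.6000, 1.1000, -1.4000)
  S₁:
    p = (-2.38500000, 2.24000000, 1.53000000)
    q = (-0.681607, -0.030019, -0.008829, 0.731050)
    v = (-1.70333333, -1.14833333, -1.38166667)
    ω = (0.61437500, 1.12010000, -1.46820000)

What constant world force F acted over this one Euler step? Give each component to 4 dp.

Δv = v₁−v₀ = (-0.00333333, 0.05166667, 0.01833333)
applied force F = (-0.2000, 3.1000, 1.1000)

F = (-0.2000, 3.1000, 1.1000)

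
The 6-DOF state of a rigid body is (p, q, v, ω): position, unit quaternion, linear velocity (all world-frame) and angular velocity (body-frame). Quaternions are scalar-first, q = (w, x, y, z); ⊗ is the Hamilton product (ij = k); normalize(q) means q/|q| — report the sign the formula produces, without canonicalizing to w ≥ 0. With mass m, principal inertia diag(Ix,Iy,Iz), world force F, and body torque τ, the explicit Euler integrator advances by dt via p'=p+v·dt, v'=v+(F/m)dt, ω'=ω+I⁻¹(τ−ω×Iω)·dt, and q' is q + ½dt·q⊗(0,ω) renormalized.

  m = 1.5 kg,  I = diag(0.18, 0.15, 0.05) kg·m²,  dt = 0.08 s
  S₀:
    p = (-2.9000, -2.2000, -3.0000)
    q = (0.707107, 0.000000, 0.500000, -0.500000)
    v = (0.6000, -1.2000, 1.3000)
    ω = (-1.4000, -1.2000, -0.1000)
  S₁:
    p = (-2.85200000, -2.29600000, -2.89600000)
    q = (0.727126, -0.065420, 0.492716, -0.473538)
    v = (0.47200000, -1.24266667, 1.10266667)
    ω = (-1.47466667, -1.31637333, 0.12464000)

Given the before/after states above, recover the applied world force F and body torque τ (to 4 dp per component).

F = (-2.4000, -0.8000, -3.7000)
τ = (-0.1800, -0.2000, 0.0900)

Δv = v₁−v₀ = (-0.12800000, -0.04266667, -0.19733333)
applied force F = (-2.4000, -0.8000, -3.7000)
rate change Δω = (-0.07466667, -0.11637333, 0.22464000)
applied torque τ = (-0.1800, -0.2000, 0.0900)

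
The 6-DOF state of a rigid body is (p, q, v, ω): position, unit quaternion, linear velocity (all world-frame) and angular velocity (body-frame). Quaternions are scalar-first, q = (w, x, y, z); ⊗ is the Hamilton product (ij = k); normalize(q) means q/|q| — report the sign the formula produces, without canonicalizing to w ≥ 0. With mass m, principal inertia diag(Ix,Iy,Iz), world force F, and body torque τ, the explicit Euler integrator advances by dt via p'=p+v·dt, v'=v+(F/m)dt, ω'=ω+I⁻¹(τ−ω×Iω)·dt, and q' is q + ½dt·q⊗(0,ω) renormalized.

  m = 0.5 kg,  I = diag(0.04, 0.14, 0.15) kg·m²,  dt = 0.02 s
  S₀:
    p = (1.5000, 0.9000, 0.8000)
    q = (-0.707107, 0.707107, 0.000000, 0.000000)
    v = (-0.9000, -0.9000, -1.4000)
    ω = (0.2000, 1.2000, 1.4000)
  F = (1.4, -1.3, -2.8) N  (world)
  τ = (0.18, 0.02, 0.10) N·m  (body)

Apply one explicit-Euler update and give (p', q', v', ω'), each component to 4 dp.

p' = (1.4820, 0.8820, 0.7720)
q' = (-0.7084, 0.7056, -0.0184, -0.0014)
v' = (-0.8440, -0.9520, -1.5120)
ω' = (0.2816, 1.2073, 1.4101)

precession coupling ω×(Iω) = (0.0168, -0.0308, 0.0240)
angular accel α = (4.0800, 0.3629, 0.5067)
ω + α·dt = (0.2816, 1.2073, 1.4101)
Hamilton product q⊗(0,ω) = (-0.1414214, -0.1414214, -1.8384782, -0.1414214)
updated quaternion q' = (-0.7084, 0.7056, -0.0184, -0.0014)
new position p' = (1.4820, 0.8820, 0.7720)
new velocity v' = (-0.8440, -0.9520, -1.5120)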